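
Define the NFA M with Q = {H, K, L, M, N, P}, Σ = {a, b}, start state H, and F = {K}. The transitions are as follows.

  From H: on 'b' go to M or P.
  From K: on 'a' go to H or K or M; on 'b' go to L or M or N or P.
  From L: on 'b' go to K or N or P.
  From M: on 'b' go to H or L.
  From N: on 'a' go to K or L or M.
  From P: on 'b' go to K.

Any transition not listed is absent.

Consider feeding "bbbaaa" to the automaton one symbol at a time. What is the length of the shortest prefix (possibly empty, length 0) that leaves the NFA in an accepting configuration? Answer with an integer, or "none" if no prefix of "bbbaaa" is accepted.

2

Start in {H}.
Read 'b': H→{M, P}; now {M, P}.
Read 'b': M→{H, L}, P→{K}; now {H, K, L}.
None of the earlier sets intersect F, but {H, K, L} does.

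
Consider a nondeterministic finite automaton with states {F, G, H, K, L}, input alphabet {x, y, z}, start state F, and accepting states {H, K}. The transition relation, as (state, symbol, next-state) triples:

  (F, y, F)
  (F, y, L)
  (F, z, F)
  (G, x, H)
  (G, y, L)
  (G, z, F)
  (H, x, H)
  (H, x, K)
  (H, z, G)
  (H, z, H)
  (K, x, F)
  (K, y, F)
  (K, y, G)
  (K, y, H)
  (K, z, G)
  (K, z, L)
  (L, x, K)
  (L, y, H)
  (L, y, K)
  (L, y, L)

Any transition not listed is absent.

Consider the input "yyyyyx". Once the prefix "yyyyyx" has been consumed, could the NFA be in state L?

No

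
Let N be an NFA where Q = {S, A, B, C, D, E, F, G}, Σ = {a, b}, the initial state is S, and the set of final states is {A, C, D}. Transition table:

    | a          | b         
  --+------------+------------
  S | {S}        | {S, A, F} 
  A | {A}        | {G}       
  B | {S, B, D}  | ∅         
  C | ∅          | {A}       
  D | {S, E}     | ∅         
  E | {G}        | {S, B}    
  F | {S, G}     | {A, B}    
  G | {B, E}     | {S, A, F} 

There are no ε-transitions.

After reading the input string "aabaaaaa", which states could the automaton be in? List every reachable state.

{S, A, B, D, E, G}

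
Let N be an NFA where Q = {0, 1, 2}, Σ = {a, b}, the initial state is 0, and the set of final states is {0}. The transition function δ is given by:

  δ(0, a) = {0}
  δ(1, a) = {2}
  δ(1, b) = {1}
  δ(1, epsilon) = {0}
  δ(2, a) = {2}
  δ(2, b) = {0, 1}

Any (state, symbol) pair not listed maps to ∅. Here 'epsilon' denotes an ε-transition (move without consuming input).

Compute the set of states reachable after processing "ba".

Start in {0}.
Read 'b': {0} → ∅.
The set is empty and remains empty for the remaining 1 symbol.

∅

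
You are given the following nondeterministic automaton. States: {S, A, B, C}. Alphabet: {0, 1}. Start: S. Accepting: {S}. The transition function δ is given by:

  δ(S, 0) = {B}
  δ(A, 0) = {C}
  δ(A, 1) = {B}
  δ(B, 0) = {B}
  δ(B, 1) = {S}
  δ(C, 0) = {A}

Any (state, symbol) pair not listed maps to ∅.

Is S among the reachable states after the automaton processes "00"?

Start in {S}.
Read '0': S→{B}; now {B}.
Read '0': B→{B}; now {B}.
State S is not in {B}.

No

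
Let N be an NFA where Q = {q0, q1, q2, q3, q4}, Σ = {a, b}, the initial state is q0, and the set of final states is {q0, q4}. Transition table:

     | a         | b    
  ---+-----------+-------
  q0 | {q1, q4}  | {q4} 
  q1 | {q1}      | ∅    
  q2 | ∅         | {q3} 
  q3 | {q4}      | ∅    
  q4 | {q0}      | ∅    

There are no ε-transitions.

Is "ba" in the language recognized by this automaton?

Yes

Start in {q0}.
Read 'b': q0→{q4}; now {q4}.
Read 'a': q4→{q0}; now {q0}.
The final set {q0} contains the accepting state q0.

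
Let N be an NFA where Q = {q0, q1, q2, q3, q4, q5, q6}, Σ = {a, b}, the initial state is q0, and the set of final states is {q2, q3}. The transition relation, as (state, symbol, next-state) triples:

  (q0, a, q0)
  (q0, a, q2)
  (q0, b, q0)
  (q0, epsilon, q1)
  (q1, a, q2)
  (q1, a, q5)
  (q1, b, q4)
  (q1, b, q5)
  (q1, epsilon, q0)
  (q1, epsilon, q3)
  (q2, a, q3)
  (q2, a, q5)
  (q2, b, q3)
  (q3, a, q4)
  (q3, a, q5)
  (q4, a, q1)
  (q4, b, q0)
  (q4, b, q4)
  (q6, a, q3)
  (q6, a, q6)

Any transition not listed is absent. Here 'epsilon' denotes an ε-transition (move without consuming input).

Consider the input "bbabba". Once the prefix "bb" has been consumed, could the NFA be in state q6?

Start: ε-closure({q0}) = {q0, q1, q3}.
Read 'b': q0→{q0}, q1→{q4, q5}, q3→∅; union {q0, q4, q5}; ε-closure = {q0, q1, q3, q4, q5}.
Read 'b': q0→{q0}, q1→{q4, q5}, q3→∅, q4→{q0, q4}, q5→∅; union {q0, q4, q5}; ε-closure = {q0, q1, q3, q4, q5}.
State q6 is not in {q0, q1, q3, q4, q5}.

No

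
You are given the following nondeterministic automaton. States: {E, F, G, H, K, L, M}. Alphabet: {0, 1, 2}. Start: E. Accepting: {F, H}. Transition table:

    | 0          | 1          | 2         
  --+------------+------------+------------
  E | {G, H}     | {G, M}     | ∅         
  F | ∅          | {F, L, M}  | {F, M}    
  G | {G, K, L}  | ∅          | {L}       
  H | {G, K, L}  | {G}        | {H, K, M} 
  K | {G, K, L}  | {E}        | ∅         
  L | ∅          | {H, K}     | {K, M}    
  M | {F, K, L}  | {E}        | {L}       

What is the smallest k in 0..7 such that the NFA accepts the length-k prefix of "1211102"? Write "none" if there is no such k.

Start in {E}.
Read '1': E→{G, M}; now {G, M}.
Read '2': G→{L}, M→{L}; now {L}.
Read '1': L→{H, K}; now {H, K}.
None of the earlier sets intersect F, but {H, K} does.

3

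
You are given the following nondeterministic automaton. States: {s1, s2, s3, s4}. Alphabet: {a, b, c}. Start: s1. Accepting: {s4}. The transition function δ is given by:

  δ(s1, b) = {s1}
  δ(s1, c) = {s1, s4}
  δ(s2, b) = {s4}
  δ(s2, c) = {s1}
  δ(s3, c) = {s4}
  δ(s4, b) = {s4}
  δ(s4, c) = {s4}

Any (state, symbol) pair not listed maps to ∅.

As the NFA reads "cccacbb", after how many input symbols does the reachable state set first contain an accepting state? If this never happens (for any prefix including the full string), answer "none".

1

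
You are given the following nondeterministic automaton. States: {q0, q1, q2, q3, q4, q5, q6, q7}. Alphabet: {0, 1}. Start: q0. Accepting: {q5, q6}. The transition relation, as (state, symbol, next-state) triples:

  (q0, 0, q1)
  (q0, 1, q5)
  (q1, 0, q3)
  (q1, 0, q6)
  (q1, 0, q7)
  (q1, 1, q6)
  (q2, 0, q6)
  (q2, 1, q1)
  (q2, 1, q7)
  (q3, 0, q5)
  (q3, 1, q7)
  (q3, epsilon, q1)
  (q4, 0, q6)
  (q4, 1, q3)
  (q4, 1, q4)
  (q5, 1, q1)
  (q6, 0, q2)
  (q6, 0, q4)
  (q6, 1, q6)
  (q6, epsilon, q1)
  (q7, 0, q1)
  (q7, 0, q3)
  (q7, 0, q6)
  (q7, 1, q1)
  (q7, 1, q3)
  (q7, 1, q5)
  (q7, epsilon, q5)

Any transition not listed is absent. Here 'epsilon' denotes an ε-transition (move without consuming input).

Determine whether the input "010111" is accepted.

Yes

Start in {q0}.
Read '0': q0→{q1}; now {q1}.
Read '1': q1→{q6}; union {q6}; ε-closure = {q1, q6}.
Read '0': q1→{q3, q6, q7}, q6→{q2, q4}; union {q2, q3, q4, q6, q7}; ε-closure = {q1, q2, q3, q4, q5, q6, q7}.
Read '1': q1→{q6}, q2→{q1, q7}, q3→{q7}, q4→{q3, q4}, q5→{q1}, q6→{q6}, q7→{q1, q3, q5}; now {q1, q3, q4, q5, q6, q7}.
Read '1': q1→{q6}, q3→{q7}, q4→{q3, q4}, q5→{q1}, q6→{q6}, q7→{q1, q3, q5}; now {q1, q3, q4, q5, q6, q7}.
Read '1': q1→{q6}, q3→{q7}, q4→{q3, q4}, q5→{q1}, q6→{q6}, q7→{q1, q3, q5}; now {q1, q3, q4, q5, q6, q7}.
The final set {q1, q3, q4, q5, q6, q7} contains the accepting states q5, q6.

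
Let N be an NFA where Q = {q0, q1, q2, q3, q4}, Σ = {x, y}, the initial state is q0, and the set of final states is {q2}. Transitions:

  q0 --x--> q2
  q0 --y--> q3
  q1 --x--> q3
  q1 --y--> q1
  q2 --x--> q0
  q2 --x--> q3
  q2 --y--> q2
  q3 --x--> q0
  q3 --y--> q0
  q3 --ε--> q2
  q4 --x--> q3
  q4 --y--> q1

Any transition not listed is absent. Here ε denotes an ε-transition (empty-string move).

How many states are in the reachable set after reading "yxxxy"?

Start in {q0}.
Read 'y': {q0} → {q2, q3}.
Read 'x': {q2, q3} → {q0, q2, q3}.
Read 'x': {q0, q2, q3} → {q0, q2, q3}.
Read 'x': {q0, q2, q3} → {q0, q2, q3}.
Read 'y': {q0, q2, q3} → {q0, q2, q3}.
That set has 3 states.

3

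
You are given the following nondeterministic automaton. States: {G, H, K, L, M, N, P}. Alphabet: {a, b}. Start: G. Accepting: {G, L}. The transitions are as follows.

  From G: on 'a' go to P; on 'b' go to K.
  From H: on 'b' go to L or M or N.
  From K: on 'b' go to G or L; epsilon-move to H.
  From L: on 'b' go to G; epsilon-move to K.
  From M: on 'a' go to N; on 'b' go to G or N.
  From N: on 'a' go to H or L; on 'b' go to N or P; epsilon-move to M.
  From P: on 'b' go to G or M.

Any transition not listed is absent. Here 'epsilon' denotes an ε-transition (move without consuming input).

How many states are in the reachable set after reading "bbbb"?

7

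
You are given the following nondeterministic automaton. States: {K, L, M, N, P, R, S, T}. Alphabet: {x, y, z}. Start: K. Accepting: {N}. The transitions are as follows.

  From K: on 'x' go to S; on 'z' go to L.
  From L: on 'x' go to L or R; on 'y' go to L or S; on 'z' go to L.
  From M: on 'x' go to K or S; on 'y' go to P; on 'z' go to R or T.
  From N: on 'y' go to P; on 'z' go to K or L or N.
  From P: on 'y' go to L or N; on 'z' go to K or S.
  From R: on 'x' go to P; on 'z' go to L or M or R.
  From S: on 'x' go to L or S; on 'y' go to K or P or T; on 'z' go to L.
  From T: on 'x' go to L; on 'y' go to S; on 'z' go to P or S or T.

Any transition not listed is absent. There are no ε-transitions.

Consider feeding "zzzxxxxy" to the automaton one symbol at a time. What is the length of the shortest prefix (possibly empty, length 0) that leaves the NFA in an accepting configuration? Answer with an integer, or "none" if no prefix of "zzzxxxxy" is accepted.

8

Start in {K}.
Read 'z': K→{L}; now {L}.
Read 'z': L→{L}; now {L}.
Read 'z': L→{L}; now {L}.
Read 'x': L→{L, R}; now {L, R}.
Read 'x': L→{L, R}, R→{P}; now {L, P, R}.
Read 'x': L→{L, R}, P→∅, R→{P}; now {L, P, R}.
Read 'x': L→{L, R}, P→∅, R→{P}; now {L, P, R}.
Read 'y': L→{L, S}, P→{L, N}, R→∅; now {L, N, S}.
None of the earlier sets intersect F, but {L, N, S} does.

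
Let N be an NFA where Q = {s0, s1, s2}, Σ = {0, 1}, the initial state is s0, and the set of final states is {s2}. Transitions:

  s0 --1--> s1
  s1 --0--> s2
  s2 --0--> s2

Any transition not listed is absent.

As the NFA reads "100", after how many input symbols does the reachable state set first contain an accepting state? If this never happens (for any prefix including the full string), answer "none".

2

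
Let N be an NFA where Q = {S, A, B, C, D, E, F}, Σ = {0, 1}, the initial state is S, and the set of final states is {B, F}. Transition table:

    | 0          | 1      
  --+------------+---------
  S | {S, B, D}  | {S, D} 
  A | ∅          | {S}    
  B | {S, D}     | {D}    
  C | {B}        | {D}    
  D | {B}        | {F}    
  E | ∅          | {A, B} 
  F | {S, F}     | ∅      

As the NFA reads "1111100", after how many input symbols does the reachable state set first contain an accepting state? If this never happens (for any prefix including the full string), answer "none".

Start in {S}.
Read '1': S→{S, D}; now {S, D}.
Read '1': S→{S, D}, D→{F}; now {S, D, F}.
None of the earlier sets intersect F, but {S, D, F} does.

2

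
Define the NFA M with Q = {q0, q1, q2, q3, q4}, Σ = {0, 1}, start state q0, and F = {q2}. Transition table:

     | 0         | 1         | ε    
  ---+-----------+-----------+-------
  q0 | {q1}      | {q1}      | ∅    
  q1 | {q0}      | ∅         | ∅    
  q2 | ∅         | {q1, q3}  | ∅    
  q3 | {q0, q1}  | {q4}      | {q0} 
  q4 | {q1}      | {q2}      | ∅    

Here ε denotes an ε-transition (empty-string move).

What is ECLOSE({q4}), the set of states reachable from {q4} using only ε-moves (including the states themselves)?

{q4}

Begin with {q4}.
No ε-moves leave this set, so the closure equals the set itself.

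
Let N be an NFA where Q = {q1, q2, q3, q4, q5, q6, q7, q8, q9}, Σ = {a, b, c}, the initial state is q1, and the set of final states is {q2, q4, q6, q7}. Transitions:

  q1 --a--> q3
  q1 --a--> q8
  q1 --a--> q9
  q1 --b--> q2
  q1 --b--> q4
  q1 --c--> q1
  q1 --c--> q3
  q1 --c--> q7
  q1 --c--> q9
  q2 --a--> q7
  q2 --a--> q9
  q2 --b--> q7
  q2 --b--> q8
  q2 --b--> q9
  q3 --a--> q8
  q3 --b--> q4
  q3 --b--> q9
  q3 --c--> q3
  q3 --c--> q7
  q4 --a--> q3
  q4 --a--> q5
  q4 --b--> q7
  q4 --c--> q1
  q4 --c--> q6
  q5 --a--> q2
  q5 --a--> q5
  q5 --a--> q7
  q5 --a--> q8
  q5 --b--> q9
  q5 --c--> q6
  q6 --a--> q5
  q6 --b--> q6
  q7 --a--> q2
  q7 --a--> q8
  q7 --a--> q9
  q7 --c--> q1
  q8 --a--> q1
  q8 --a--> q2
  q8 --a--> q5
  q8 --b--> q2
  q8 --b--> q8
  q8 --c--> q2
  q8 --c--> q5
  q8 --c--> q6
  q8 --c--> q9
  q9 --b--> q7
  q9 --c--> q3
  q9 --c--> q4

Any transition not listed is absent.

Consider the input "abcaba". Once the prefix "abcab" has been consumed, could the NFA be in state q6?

No

Start in {q1}.
Read 'a': {q1} → {q3, q8, q9}.
Read 'b': {q3, q8, q9} → {q2, q4, q7, q8, q9}.
Read 'c': {q2, q4, q7, q8, q9} → {q1, q2, q3, q4, q5, q6, q9}.
Read 'a': {q1, q2, q3, q4, q5, q6, q9} → {q2, q3, q5, q7, q8, q9}.
Read 'b': {q2, q3, q5, q7, q8, q9} → {q2, q4, q7, q8, q9}.
State q6 is not in {q2, q4, q7, q8, q9}.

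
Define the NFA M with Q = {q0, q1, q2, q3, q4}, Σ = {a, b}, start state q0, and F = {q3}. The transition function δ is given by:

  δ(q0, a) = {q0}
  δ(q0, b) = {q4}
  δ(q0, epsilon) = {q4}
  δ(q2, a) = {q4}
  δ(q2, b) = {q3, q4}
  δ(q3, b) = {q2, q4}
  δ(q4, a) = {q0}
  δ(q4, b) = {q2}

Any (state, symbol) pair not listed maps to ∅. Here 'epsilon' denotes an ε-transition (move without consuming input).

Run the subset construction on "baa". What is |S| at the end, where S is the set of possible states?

Start: ε-closure({q0}) = {q0, q4}.
Read 'b': q0→{q4}, q4→{q2}; now {q2, q4}.
Read 'a': q2→{q4}, q4→{q0}; now {q0, q4}.
Read 'a': q0→{q0}, q4→{q0}; union {q0}; ε-closure = {q0, q4}.
That set has 2 states.

2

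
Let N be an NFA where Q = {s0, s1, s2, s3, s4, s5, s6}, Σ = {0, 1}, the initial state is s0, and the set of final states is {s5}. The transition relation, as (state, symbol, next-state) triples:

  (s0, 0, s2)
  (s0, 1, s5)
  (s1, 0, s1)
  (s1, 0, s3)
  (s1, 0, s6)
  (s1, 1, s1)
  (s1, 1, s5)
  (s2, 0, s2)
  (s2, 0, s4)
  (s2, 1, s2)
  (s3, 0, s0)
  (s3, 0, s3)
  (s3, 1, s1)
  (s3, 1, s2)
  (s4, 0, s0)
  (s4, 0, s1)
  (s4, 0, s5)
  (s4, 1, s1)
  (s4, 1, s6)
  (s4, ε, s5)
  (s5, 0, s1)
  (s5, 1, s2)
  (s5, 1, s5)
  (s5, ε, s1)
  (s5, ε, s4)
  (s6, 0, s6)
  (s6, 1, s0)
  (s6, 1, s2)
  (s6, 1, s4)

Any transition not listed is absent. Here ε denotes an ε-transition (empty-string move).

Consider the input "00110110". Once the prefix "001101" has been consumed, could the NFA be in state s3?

Start in {s0}.
Read '0': s0→{s2}; now {s2}.
Read '0': s2→{s2, s4}; union {s2, s4}; ε-closure = {s1, s2, s4, s5}.
Read '1': s1→{s1, s5}, s2→{s2}, s4→{s1, s6}, s5→{s2, s5}; union {s1, s2, s5, s6}; ε-closure = {s1, s2, s4, s5, s6}.
Read '1': s1→{s1, s5}, s2→{s2}, s4→{s1, s6}, s5→{s2, s5}, s6→{s0, s2, s4}; now {s0, s1, s2, s4, s5, s6}.
Read '0': s0→{s2}, s1→{s1, s3, s6}, s2→{s2, s4}, s4→{s0, s1, s5}, s5→{s1}, s6→{s6}; now {s0, s1, s2, s3, s4, s5, s6}.
Read '1': s0→{s5}, s1→{s1, s5}, s2→{s2}, s3→{s1, s2}, s4→{s1, s6}, s5→{s2, s5}, s6→{s0, s2, s4}; now {s0, s1, s2, s4, s5, s6}.
State s3 is not in {s0, s1, s2, s4, s5, s6}.

No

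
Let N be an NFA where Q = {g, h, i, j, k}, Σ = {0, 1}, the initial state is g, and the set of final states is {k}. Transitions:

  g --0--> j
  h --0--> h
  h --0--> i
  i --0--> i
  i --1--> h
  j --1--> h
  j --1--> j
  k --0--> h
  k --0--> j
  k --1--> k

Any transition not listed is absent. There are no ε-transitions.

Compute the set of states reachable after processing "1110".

Start in {g}.
Read '1': {g} → ∅.
The set is empty and remains empty for the remaining 3 symbols.

∅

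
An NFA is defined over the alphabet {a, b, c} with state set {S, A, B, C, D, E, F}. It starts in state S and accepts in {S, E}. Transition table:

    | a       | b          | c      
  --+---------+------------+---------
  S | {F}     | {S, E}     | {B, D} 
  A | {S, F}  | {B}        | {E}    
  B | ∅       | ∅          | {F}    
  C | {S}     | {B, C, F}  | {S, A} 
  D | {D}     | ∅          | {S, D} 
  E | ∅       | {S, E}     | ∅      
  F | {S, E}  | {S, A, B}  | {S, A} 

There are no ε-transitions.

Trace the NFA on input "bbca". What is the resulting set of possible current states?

Start in {S}.
Read 'b': S→{S, E}; now {S, E}.
Read 'b': S→{S, E}, E→{S, E}; now {S, E}.
Read 'c': S→{B, D}, E→∅; now {B, D}.
Read 'a': B→∅, D→{D}; now {D}.

{D}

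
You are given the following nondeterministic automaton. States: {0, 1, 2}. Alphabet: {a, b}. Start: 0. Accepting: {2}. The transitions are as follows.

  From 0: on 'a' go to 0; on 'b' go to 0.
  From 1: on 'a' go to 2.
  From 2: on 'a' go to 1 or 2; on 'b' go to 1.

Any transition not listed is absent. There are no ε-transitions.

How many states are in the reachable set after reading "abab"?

1

Start in {0}.
Read 'a': 0→{0}; now {0}.
Read 'b': 0→{0}; now {0}.
Read 'a': 0→{0}; now {0}.
Read 'b': 0→{0}; now {0}.
That set has 1 state.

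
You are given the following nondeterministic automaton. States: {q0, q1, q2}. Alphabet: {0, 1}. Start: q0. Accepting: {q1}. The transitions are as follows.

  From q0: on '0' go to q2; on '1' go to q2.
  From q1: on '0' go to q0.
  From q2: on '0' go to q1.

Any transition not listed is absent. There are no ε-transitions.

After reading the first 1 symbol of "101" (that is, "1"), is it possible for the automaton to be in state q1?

Start in {q0}.
Read '1': q0→{q2}; now {q2}.
State q1 is not in {q2}.

No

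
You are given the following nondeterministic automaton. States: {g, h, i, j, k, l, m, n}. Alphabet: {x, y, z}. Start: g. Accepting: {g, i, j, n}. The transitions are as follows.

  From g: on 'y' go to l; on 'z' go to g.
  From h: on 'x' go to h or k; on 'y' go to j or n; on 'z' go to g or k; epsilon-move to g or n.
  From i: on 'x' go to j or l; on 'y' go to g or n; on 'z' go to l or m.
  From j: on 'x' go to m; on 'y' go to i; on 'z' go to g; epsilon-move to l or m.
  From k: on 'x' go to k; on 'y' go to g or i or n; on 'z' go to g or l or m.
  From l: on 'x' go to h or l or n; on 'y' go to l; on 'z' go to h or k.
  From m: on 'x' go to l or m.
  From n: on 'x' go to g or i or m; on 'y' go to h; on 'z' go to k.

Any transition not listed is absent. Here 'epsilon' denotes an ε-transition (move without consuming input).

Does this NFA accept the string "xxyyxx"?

No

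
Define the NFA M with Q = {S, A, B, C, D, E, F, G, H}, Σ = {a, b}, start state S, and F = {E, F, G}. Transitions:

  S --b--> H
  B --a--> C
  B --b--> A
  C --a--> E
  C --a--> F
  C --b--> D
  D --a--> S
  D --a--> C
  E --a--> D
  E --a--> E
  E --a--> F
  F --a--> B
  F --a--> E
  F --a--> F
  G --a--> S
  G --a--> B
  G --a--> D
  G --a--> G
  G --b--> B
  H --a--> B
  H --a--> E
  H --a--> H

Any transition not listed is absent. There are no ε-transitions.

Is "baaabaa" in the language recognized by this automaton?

Yes

Start in {S}.
Read 'b': S→{H}; now {H}.
Read 'a': H→{B, E, H}; now {B, E, H}.
Read 'a': B→{C}, E→{D, E, F}, H→{B, E, H}; now {B, C, D, E, F, H}.
Read 'a': B→{C}, C→{E, F}, D→{S, C}, E→{D, E, F}, F→{B, E, F}, H→{B, E, H}; now {S, B, C, D, E, F, H}.
Read 'b': S→{H}, B→{A}, C→{D}, D→∅, E→∅, F→∅, H→∅; now {A, D, H}.
Read 'a': A→∅, D→{S, C}, H→{B, E, H}; now {S, B, C, E, H}.
Read 'a': S→∅, B→{C}, C→{E, F}, E→{D, E, F}, H→{B, E, H}; now {B, C, D, E, F, H}.
The final set {B, C, D, E, F, H} contains the accepting states E, F.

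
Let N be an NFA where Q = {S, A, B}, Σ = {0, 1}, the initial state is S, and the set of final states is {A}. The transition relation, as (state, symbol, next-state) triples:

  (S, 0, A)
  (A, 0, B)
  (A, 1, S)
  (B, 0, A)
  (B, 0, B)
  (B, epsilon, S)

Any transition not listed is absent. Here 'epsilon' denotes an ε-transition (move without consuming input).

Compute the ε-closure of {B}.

{S, B}

Begin with {B}.
ε-move B → S; add S.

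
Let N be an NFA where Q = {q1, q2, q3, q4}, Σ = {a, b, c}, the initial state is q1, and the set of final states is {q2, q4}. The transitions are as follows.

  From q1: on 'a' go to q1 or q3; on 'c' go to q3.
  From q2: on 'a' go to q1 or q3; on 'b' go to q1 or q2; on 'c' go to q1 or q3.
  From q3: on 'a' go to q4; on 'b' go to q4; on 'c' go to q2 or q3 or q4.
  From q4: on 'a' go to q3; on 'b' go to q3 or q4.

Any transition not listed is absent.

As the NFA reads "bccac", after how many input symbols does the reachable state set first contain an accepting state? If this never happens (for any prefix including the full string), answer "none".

none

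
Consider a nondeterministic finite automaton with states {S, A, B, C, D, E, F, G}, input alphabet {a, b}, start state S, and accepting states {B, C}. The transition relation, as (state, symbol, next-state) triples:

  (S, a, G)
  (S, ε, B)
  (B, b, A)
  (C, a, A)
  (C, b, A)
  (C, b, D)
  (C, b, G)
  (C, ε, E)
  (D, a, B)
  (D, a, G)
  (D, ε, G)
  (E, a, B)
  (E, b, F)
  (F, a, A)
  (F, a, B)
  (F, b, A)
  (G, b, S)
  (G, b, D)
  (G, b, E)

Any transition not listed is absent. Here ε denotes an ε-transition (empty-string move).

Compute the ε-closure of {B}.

Begin with {B}.
No ε-moves leave this set, so the closure equals the set itself.

{B}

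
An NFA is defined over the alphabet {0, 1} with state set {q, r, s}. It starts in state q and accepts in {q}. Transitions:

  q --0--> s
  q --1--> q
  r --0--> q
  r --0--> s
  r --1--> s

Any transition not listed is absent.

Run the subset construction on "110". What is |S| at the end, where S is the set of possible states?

Start in {q}.
Read '1': {q} → {q}.
Read '1': {q} → {q}.
Read '0': {q} → {s}.
That set has 1 state.

1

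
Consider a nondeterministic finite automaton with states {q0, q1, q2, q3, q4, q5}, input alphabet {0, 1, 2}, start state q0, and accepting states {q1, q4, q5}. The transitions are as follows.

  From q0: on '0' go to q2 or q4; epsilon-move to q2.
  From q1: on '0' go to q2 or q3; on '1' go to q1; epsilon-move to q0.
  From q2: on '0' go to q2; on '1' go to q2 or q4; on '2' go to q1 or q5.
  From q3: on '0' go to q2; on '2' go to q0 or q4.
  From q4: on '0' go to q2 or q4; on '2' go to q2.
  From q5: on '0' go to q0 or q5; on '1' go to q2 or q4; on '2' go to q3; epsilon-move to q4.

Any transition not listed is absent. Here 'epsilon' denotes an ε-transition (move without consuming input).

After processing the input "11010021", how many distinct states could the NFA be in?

4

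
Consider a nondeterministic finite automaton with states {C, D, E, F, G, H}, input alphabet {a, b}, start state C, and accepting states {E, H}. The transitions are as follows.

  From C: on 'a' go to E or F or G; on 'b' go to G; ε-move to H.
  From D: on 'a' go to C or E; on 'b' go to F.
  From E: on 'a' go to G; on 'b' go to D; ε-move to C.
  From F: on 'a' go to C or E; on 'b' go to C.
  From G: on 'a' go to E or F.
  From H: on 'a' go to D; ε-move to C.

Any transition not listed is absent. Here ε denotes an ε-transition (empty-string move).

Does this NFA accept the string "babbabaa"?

Start: ε-closure({C}) = {C, H}.
Read 'b': C→{G}, H→∅; now {G}.
Read 'a': G→{E, F}; union {E, F}; ε-closure = {C, E, F, H}.
Read 'b': C→{G}, E→{D}, F→{C}, H→∅; union {C, D, G}; ε-closure = {C, D, G, H}.
Read 'b': C→{G}, D→{F}, G→∅, H→∅; now {F, G}.
Read 'a': F→{C, E}, G→{E, F}; union {C, E, F}; ε-closure = {C, E, F, H}.
Read 'b': C→{G}, E→{D}, F→{C}, H→∅; union {C, D, G}; ε-closure = {C, D, G, H}.
Read 'a': C→{E, F, G}, D→{C, E}, G→{E, F}, H→{D}; union {C, D, E, F, G}; ε-closure = {C, D, E, F, G, H}.
Read 'a': C→{E, F, G}, D→{C, E}, E→{G}, F→{C, E}, G→{E, F}, H→{D}; union {C, D, E, F, G}; ε-closure = {C, D, E, F, G, H}.
The final set {C, D, E, F, G, H} contains the accepting states E, H.

Yes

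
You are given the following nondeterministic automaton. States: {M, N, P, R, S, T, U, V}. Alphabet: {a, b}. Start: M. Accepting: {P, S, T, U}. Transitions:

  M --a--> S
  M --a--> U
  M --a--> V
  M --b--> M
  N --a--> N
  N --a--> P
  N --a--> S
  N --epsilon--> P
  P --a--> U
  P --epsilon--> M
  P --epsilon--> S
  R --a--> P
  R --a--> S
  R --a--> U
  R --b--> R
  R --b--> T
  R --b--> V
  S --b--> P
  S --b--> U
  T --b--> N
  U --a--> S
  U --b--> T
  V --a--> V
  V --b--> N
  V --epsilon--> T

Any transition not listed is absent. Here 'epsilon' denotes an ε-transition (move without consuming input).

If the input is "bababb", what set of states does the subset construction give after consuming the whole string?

{M, N, P, S, T, U}

Start in {M}.
Read 'b': M→{M}; now {M}.
Read 'a': M→{S, U, V}; union {S, U, V}; ε-closure = {S, T, U, V}.
Read 'b': S→{P, U}, T→{N}, U→{T}, V→{N}; union {N, P, T, U}; ε-closure = {M, N, P, S, T, U}.
Read 'a': M→{S, U, V}, N→{N, P, S}, P→{U}, S→∅, T→∅, U→{S}; union {N, P, S, U, V}; ε-closure = {M, N, P, S, T, U, V}.
Read 'b': M→{M}, N→∅, P→∅, S→{P, U}, T→{N}, U→{T}, V→{N}; union {M, N, P, T, U}; ε-closure = {M, N, P, S, T, U}.
Read 'b': M→{M}, N→∅, P→∅, S→{P, U}, T→{N}, U→{T}; union {M, N, P, T, U}; ε-closure = {M, N, P, S, T, U}.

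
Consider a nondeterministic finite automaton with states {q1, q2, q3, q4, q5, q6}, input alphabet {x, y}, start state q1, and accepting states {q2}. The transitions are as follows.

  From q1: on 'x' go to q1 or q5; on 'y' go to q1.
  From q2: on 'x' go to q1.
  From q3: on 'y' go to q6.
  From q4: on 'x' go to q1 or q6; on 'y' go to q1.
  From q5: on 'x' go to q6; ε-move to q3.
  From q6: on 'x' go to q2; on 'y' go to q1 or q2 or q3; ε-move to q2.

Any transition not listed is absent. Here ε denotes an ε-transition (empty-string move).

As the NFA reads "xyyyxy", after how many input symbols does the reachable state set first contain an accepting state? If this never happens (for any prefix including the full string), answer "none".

2

Start in {q1}.
Read 'x': q1→{q1, q5}; union {q1, q5}; ε-closure = {q1, q3, q5}.
Read 'y': q1→{q1}, q3→{q6}, q5→∅; union {q1, q6}; ε-closure = {q1, q2, q6}.
None of the earlier sets intersect F, but {q1, q2, q6} does.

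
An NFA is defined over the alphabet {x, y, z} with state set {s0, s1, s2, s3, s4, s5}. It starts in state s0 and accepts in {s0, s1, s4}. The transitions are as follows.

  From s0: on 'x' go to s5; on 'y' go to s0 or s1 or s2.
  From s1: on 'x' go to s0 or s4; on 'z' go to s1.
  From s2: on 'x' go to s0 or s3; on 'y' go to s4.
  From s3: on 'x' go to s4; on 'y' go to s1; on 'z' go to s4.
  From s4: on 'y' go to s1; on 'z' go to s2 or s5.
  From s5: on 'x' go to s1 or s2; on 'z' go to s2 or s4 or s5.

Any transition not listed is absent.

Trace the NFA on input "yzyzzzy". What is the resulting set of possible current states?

Start in {s0}.
Read 'y': {s0} → {s0, s1, s2}.
Read 'z': {s0, s1, s2} → {s1}.
Read 'y': {s1} → ∅.
The set is empty and remains empty for the remaining 4 symbols.

∅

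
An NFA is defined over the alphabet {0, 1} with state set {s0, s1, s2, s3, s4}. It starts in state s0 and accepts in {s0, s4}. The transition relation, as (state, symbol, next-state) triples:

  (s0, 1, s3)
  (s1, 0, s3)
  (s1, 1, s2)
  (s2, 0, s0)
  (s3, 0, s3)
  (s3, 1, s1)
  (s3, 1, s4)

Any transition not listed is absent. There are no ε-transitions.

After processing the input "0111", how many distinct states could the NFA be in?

Start in {s0}.
Read '0': s0→∅; now ∅.
The set is empty and remains empty for the remaining 3 symbols.
That set has 0 states.

0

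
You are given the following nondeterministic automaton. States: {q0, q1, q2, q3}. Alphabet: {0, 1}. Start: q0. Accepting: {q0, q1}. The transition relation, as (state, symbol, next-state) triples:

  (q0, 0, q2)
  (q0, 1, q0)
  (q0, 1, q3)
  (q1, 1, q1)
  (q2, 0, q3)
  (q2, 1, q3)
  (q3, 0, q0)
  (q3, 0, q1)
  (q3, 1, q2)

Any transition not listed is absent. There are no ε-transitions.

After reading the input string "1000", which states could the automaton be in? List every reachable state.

{q0, q1, q3}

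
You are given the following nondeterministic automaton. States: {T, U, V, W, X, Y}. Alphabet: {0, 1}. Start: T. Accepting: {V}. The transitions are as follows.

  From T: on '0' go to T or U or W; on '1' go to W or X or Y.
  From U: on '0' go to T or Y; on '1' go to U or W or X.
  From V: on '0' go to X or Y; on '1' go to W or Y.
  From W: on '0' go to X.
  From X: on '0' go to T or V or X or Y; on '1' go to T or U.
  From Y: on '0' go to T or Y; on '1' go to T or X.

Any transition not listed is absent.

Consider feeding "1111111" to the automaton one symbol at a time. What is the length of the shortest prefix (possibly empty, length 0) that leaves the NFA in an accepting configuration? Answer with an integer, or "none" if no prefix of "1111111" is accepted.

none

Start in {T}.
Read '1': {T} → {W, X, Y}.
Read '1': {W, X, Y} → {T, U, X}.
Read '1': {T, U, X} → {T, U, W, X, Y}.
Read '1': {T, U, W, X, Y} → {T, U, W, X, Y}.
Read '1': {T, U, W, X, Y} → {T, U, W, X, Y}.
Read '1': {T, U, W, X, Y} → {T, U, W, X, Y}.
Read '1': {T, U, W, X, Y} → {T, U, W, X, Y}.
No reachable set along the way intersects F.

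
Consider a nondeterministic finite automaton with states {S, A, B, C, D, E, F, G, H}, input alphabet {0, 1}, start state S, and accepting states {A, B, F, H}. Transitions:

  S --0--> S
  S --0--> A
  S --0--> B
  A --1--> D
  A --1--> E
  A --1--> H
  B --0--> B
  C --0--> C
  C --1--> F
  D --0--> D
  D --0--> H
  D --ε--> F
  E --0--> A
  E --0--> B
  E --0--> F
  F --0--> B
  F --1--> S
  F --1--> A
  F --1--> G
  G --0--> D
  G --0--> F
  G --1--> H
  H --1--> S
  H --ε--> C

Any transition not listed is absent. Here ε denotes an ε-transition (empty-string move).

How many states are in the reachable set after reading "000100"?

5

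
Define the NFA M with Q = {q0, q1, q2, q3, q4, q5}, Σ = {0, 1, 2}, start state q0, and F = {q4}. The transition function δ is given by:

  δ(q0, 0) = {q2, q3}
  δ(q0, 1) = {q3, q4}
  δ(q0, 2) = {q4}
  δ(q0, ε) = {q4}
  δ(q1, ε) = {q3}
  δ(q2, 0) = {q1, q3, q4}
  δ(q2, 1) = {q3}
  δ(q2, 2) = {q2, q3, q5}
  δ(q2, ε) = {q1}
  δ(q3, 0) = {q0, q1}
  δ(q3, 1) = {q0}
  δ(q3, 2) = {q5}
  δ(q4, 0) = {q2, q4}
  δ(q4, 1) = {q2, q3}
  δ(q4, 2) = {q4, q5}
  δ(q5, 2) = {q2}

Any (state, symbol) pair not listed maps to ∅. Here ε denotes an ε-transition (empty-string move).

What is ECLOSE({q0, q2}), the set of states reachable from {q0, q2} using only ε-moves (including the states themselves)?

{q0, q1, q2, q3, q4}

Begin with {q0, q2}.
ε-move q0 → q4; add q4.
ε-move q2 → q1; add q1.
ε-move q1 → q3; add q3.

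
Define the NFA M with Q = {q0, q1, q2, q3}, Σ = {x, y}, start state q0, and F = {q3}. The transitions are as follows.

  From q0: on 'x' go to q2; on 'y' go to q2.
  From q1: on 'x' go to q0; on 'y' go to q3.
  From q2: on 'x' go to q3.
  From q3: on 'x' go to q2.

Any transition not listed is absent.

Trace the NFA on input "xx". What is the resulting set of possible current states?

Start in {q0}.
Read 'x': {q0} → {q2}.
Read 'x': {q2} → {q3}.

{q3}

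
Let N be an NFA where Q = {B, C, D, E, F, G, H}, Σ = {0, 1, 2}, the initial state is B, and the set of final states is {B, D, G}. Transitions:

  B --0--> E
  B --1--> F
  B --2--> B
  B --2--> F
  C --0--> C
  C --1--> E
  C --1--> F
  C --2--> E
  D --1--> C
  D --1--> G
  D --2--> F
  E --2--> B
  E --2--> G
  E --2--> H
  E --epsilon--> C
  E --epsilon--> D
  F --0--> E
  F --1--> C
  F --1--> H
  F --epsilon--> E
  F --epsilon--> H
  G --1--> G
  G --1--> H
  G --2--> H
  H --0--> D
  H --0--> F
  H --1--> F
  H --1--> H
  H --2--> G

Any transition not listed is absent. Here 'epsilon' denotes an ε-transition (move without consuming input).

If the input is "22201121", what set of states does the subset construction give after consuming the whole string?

Start in {B}.
Read '2': B→{B, F}; union {B, F}; ε-closure = {B, C, D, E, F, H}.
Read '2': B→{B, F}, C→{E}, D→{F}, E→{B, G, H}, F→∅, H→{G}; union {B, E, F, G, H}; ε-closure = {B, C, D, E, F, G, H}.
Read '2': B→{B, F}, C→{E}, D→{F}, E→{B, G, H}, F→∅, G→{H}, H→{G}; union {B, E, F, G, H}; ε-closure = {B, C, D, E, F, G, H}.
Read '0': B→{E}, C→{C}, D→∅, E→∅, F→{E}, G→∅, H→{D, F}; union {C, D, E, F}; ε-closure = {C, D, E, F, H}.
Read '1': C→{E, F}, D→{C, G}, E→∅, F→{C, H}, H→{F, H}; union {C, E, F, G, H}; ε-closure = {C, D, E, F, G, H}.
Read '1': C→{E, F}, D→{C, G}, E→∅, F→{C, H}, G→{G, H}, H→{F, H}; union {C, E, F, G, H}; ε-closure = {C, D, E, F, G, H}.
Read '2': C→{E}, D→{F}, E→{B, G, H}, F→∅, G→{H}, H→{G}; union {B, E, F, G, H}; ε-closure = {B, C, D, E, F, G, H}.
Read '1': B→{F}, C→{E, F}, D→{C, G}, E→∅, F→{C, H}, G→{G, H}, H→{F, H}; union {C, E, F, G, H}; ε-closure = {C, D, E, F, G, H}.

{C, D, E, F, G, H}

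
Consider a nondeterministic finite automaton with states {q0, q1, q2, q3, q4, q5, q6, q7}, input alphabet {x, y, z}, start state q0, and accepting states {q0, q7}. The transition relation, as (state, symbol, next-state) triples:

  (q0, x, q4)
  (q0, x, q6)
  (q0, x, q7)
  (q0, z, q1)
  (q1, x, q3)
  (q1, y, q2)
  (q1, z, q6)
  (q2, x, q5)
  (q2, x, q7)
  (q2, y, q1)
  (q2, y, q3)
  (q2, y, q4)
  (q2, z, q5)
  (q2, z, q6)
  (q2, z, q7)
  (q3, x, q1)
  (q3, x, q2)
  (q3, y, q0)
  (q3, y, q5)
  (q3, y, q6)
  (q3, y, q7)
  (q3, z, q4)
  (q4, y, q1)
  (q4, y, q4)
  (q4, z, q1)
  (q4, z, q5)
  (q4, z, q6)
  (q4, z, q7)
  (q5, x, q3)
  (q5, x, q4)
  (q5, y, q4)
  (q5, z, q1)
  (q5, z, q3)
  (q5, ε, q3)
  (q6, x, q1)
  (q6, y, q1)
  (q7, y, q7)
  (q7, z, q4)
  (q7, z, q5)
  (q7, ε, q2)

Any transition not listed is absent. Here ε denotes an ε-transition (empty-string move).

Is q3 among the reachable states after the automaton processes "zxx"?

No

Start in {q0}.
Read 'z': q0→{q1}; now {q1}.
Read 'x': q1→{q3}; now {q3}.
Read 'x': q3→{q1, q2}; now {q1, q2}.
State q3 is not in {q1, q2}.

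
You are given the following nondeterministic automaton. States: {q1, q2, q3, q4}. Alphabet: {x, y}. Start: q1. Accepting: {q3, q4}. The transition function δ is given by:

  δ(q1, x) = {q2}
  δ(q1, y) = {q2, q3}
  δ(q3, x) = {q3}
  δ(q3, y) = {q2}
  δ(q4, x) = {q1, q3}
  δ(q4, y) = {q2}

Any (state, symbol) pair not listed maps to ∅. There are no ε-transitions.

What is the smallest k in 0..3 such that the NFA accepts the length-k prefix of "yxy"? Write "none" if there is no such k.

1

Start in {q1}.
Read 'y': q1→{q2, q3}; now {q2, q3}.
None of the earlier sets intersect F, but {q2, q3} does.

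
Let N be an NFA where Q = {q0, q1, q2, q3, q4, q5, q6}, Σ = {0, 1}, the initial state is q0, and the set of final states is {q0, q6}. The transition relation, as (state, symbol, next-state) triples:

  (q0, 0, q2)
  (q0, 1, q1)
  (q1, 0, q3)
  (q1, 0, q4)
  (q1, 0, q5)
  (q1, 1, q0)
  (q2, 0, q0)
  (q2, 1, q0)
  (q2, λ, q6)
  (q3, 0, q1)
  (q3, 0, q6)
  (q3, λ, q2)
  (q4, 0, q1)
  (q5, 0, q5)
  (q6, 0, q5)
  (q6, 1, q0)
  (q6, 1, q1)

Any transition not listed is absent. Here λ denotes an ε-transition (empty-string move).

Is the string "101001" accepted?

Yes

Start in {q0}.
Read '1': q0→{q1}; now {q1}.
Read '0': q1→{q3, q4, q5}; union {q3, q4, q5}; ε-closure = {q2, q3, q4, q5, q6}.
Read '1': q2→{q0}, q3→∅, q4→∅, q5→∅, q6→{q0, q1}; now {q0, q1}.
Read '0': q0→{q2}, q1→{q3, q4, q5}; union {q2, q3, q4, q5}; ε-closure = {q2, q3, q4, q5, q6}.
Read '0': q2→{q0}, q3→{q1, q6}, q4→{q1}, q5→{q5}, q6→{q5}; now {q0, q1, q5, q6}.
Read '1': q0→{q1}, q1→{q0}, q5→∅, q6→{q0, q1}; now {q0, q1}.
The final set {q0, q1} contains the accepting state q0.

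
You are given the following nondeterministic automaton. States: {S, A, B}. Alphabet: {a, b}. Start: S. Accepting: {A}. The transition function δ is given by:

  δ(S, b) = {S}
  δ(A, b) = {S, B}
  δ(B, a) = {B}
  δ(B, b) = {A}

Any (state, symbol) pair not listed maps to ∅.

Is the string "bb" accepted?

No

Start in {S}.
Read 'b': S→{S}; now {S}.
Read 'b': S→{S}; now {S}.
The final set {S} contains no accepting state.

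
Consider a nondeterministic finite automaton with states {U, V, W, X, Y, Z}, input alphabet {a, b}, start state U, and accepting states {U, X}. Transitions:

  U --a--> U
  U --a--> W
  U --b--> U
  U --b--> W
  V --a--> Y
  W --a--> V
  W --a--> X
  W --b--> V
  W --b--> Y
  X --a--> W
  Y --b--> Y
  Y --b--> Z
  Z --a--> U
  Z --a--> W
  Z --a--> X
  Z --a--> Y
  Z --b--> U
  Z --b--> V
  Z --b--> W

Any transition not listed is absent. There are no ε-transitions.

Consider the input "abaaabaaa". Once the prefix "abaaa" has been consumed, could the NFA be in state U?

Start in {U}.
Read 'a': U→{U, W}; now {U, W}.
Read 'b': U→{U, W}, W→{V, Y}; now {U, V, W, Y}.
Read 'a': U→{U, W}, V→{Y}, W→{V, X}, Y→∅; now {U, V, W, X, Y}.
Read 'a': U→{U, W}, V→{Y}, W→{V, X}, X→{W}, Y→∅; now {U, V, W, X, Y}.
Read 'a': U→{U, W}, V→{Y}, W→{V, X}, X→{W}, Y→∅; now {U, V, W, X, Y}.
State U is in {U, V, W, X, Y}.

Yes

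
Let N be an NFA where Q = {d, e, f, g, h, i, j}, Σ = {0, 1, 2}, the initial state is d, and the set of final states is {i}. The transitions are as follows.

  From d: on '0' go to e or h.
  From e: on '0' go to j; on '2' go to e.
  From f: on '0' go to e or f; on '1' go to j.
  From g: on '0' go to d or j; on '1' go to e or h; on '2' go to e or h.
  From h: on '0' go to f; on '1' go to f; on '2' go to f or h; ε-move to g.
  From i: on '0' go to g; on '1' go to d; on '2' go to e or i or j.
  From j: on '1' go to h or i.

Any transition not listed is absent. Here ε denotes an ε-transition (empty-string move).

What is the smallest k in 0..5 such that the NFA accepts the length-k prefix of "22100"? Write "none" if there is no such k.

Start in {d}.
Read '2': d→∅; now ∅.
The set is empty and remains empty for the remaining 4 symbols.
No reachable set along the way intersects F.

none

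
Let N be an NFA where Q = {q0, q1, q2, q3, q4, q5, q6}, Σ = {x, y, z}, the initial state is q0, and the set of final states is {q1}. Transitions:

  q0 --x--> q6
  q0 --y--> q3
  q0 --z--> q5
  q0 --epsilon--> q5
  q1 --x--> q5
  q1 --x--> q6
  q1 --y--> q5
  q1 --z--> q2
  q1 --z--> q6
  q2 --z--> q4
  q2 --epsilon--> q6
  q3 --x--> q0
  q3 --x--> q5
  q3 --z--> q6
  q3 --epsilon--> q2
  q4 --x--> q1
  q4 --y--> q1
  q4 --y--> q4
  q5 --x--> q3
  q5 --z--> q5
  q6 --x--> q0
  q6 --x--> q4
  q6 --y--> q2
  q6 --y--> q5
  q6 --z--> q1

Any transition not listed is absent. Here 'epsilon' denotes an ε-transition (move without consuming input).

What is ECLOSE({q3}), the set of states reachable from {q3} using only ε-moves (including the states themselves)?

Begin with {q3}.
ε-move q3 → q2; add q2.
ε-move q2 → q6; add q6.

{q2, q3, q6}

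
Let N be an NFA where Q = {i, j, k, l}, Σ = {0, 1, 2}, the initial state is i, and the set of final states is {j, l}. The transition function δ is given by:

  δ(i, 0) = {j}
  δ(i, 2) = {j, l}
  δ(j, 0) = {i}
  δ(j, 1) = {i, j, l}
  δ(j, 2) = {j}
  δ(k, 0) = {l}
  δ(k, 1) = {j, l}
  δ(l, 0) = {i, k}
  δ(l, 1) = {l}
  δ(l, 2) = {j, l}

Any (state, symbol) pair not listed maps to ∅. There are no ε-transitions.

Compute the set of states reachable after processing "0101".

Start in {i}.
Read '0': {i} → {j}.
Read '1': {j} → {i, j, l}.
Read '0': {i, j, l} → {i, j, k}.
Read '1': {i, j, k} → {i, j, l}.

{i, j, l}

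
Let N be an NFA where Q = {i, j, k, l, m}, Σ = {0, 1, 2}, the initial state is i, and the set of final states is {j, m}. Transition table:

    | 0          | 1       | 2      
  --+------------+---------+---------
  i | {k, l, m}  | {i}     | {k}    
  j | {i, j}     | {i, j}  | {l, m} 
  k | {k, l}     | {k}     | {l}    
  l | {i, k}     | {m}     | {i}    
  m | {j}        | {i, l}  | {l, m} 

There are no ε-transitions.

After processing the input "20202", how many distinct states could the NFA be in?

Start in {i}.
Read '2': {i} → {k}.
Read '0': {k} → {k, l}.
Read '2': {k, l} → {i, l}.
Read '0': {i, l} → {i, k, l, m}.
Read '2': {i, k, l, m} → {i, k, l, m}.
That set has 4 states.

4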